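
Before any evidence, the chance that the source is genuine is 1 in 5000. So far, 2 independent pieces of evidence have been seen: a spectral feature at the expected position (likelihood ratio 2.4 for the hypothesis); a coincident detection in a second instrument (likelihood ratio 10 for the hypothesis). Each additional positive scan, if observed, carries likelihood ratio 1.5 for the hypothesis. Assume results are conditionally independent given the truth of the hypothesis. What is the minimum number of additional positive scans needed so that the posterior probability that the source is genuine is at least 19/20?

21

Prior odds = 0.0002/0.9998 = 1/4999.
Combined Bayes factor of the evidence already in hand = 2.4 × 10 = 24.
Odds after that evidence = (1/4999) × 24 = 24/4999.
Target odds = 0.95/0.05 = 19.
Need 1.5ⁿ ≥ 19 ÷ (24/4999) = 94981/24.
1.5²⁰ ≈3325.26 falls short of 94981/24 but 1.5²¹ ≈4987.89 reaches it, so n = 21.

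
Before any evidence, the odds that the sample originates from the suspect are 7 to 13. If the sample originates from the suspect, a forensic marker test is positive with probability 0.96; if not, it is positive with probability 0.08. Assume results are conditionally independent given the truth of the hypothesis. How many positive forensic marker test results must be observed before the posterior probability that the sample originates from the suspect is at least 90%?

Prior odds = 7/13.
Likelihood ratio of a positive = 0.96/0.08 = 12.
Target posterior odds = 0.9/0.1 = 9.
Need (7/13) × 12ⁿ ≥ 9, i.e. 12ⁿ ≥ 117/7.
12¹ = 12 falls short of 117/7 but 12² = 144 reaches it, so n = 2.

2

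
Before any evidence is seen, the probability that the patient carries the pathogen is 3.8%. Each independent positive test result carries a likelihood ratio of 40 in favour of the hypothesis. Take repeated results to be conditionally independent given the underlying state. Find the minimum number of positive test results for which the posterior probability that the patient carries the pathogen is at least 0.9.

Prior odds = 0.038/0.962 = 19/481.
Likelihood ratio per positive test result = 40.
Target posterior odds = 0.9/0.1 = 9.
Need (19/481) × 40ⁿ ≥ 9, i.e. 40ⁿ ≥ 4329/19.
40¹ = 40 falls short of 4329/19 but 40² = 1600 reaches it, so n = 2.

2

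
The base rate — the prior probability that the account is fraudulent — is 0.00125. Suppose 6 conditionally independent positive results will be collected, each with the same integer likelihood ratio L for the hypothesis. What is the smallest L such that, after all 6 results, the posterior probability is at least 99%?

7

Prior odds = 0.00125/0.99875 = 1/799.
Target odds = 0.99/0.01 = 99.
Need L⁶ ≥ 99 ÷ (1/799) = 79101.
6⁶ = 46656 < 79101 ≤ 117649 = 7⁶, so L = 7.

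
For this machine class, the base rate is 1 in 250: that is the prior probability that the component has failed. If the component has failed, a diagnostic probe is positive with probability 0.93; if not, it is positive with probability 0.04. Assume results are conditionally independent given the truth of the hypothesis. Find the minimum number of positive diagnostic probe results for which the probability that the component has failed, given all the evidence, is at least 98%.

Prior odds: 0.004 ÷ 0.996 = 1/249.
Likelihood ratio of a positive = 0.93/0.04 = 23.25.
Target posterior odds = 0.98/0.02 = 49.
Require 23.25ⁿ ≥ 49 ÷ (1/249) = 12201.
23.25² = 540.5625 falls short of 12201 but 23.25³ = 804357/64 reaches it, so n = 3.

3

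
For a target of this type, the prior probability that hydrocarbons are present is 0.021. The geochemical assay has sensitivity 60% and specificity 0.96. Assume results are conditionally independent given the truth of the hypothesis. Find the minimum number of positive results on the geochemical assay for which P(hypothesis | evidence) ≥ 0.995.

Prior odds = 0.021/0.979 = 21/979.
False-positive rate = 1 − 0.96 = 0.04; likelihood ratio of a positive = 0.6/0.04 = 15.
Target odds: 0.995 ÷ 0.005 = 199.
Need (21/979) × 15ⁿ ≥ 199, i.e. 15ⁿ ≥ 194821/21.
15³ = 3375 falls short of 194821/21 but 15⁴ = 50625 reaches it, so n = 4.

4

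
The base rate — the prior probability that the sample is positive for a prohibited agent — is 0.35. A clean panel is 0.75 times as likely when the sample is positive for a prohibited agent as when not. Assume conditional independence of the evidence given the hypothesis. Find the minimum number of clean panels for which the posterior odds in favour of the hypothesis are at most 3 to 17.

4

Prior odds = 0.35/0.65 = 7/13.
Likelihood ratio per clean panel = 0.75.
Target odds = 3/17.
Need (7/13) × 0.75ⁿ ≤ 3/17, i.e. 0.75ⁿ ≤ 39/119.
0.75³ = 0.421875 is still above 39/119 but 0.75⁴ = 0.31640625 is at or below it, so n = 4.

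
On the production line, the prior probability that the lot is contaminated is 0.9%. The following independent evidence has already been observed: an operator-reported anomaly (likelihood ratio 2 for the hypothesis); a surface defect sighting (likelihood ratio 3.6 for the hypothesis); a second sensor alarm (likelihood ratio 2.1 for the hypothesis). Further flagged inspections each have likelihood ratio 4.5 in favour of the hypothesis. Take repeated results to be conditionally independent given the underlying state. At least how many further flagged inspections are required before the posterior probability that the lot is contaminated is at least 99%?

Prior odds = 0.009/0.991 = 9/991.
Combined Bayes factor of the evidence already in hand = 2 × 3.6 × 2.1 = 15.12.
Odds after that evidence = (9/991) × 15.12 = 3402/24775.
Target odds = 0.99/0.01 = 99.
Need 4.5ⁿ ≥ 99 ÷ (3402/24775) = 272525/378.
4.5⁴ = 410.0625 falls short of 272525/378 but 4.5⁵ = 1845.28125 reaches it, so n = 5.

5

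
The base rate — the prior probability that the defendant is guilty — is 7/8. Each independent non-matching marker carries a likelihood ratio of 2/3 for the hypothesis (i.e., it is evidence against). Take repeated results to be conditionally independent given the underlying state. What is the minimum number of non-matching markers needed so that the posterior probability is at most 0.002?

Prior odds = 0.875/0.125 = 7.
Likelihood ratio per non-matching marker = 2/3.
Target odds: 0.002 ÷ 0.998 = 1/499.
Require (2/3)ⁿ ≤ 1/499 ÷ 7 = 1/3493.
(2/3)²⁰ ≈0.000300729 is still above 1/3493 but (2/3)²¹ ≈0.000200486 is at or below it, so n = 21.

21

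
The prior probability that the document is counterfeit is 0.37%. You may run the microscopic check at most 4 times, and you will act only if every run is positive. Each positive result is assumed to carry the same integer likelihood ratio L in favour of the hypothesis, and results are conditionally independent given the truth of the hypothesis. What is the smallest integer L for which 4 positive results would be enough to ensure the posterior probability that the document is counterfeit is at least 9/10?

8

Prior odds = 0.0037/0.9963 = 37/9963.
Target odds = 0.9/0.1 = 9.
Need L⁴ ≥ 9 ÷ (37/9963) = 89667/37.
7⁴ = 2401 < 89667/37 ≤ 4096 = 8⁴, so L = 8.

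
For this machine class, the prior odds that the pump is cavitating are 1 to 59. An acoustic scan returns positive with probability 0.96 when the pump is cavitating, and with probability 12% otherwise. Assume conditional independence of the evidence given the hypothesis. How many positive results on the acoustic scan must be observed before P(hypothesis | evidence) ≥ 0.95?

Prior odds = 1/59.
Likelihood ratio of a positive result = 0.96/0.12 = 8.
Target odds: 0.95 ÷ 0.05 = 19.
Need (1/59) × 8ⁿ ≥ 19, i.e. 8ⁿ ≥ 1121.
8³ = 512 falls short of 1121 but 8⁴ = 4096 reaches it, so n = 4.

4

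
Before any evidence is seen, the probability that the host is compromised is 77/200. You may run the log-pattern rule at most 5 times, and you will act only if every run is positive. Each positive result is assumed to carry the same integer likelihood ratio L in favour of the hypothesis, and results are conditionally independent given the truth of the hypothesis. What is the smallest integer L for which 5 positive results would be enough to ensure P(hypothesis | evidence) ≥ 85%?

2

Prior odds = 0.385/0.615 = 77/123.
Target odds = 0.85/0.15 = 17/3.
Need L⁵ ≥ 17/3 ÷ (77/123) = 697/77.
1⁵ = 1 < 697/77 ≤ 32 = 2⁵, so L = 2.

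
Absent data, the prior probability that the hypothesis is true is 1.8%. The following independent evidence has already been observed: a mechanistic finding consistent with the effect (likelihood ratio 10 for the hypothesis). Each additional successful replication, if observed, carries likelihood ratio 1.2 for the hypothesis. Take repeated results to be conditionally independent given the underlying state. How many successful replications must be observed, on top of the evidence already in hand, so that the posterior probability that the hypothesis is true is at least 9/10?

22

Prior odds = 0.018/0.982 = 9/491.
Bayes factor of the evidence already in hand = 10.
Odds after that evidence = (9/491) × 10 = 90/491.
Target odds = 0.9/0.1 = 9.
Need 1.2ⁿ ≥ 9 ÷ (90/491) = 49.1.
1.2²¹ ≈46.0051 falls short of 49.1 but 1.2²² ≈55.2061 reaches it, so n = 22.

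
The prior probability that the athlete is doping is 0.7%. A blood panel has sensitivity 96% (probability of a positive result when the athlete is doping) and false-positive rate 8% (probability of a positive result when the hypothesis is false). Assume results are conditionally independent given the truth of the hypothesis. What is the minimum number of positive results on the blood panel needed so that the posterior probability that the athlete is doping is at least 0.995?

5

Prior odds: 0.007 ÷ 0.993 = 7/993.
Likelihood ratio of a positive result = 0.96/0.08 = 12.
Target odds: 0.995 ÷ 0.005 = 199.
Need (7/993) × 12ⁿ ≥ 199, i.e. 12ⁿ ≥ 197607/7.
12⁴ = 20736 falls short of 197607/7 but 12⁵ = 248832 reaches it, so n = 5.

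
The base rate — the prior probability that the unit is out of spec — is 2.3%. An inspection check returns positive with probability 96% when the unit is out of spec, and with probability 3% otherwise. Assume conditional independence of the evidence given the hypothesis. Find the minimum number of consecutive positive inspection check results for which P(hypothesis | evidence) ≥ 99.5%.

Prior odds: 0.023 ÷ 0.977 = 23/977.
Likelihood ratio of a positive result = 0.96/0.03 = 32.
Target posterior odds = 0.995/0.005 = 199.
Require 32ⁿ ≥ 199 ÷ (23/977) = 194423/23.
32² = 1024 falls short of 194423/23 but 32³ = 32768 reaches it, so n = 3.

3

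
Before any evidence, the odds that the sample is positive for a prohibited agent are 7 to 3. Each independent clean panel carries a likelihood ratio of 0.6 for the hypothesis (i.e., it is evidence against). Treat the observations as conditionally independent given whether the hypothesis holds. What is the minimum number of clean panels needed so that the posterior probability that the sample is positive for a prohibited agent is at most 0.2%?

14

Prior odds = 7/3.
Likelihood ratio per clean panel = 0.6.
Target posterior odds = 0.002/0.998 = 1/499.
Require 0.6ⁿ ≤ 1/499 ÷ (7/3) = 3/3493.
0.6¹³ ≈0.00130607 is still above 3/3493 but 0.6¹⁴ ≈0.000783642 is at or below it, so n = 14.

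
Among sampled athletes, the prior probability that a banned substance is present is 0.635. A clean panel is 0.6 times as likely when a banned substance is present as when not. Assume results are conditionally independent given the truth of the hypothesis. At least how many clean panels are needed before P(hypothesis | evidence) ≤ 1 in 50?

Prior odds = 0.635/0.365 = 127/73.
Likelihood ratio per clean panel = 0.6.
Target odds: 0.02 ÷ 0.98 = 1/49.
Need (127/73) × 0.6ⁿ ≤ 1/49, i.e. 0.6ⁿ ≤ 73/6223.
0.6⁸ = 6561/390625 is still above 73/6223 but 0.6⁹ = 19683/1953125 is at or below it, so n = 9.

9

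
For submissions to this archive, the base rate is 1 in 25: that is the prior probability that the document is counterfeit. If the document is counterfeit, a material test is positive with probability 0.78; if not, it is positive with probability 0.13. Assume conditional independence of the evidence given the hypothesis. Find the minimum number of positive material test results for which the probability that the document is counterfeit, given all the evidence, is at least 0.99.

5

Prior odds: 0.04 ÷ 0.96 = 1/24.
Likelihood ratio of a positive = 0.78/0.13 = 6.
Target posterior odds = 0.99/0.01 = 99.
Need (1/24) × 6ⁿ ≥ 99, i.e. 6ⁿ ≥ 2376.
6⁴ = 1296 falls short of 2376 but 6⁵ = 7776 reaches it, so n = 5.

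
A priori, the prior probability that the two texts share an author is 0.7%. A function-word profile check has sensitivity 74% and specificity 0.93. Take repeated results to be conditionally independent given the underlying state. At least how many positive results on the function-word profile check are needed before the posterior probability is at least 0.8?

3

Prior odds = 0.007/0.993 = 7/993.
False-positive rate = 1 − 0.93 = 0.07; likelihood ratio of a positive = 0.74/0.07 = 74/7.
Target odds: 0.8 ÷ 0.2 = 4.
Require (74/7)ⁿ ≥ 4 ÷ (7/993) = 3972/7.
(74/7)² = 5476/49 falls short of 3972/7 but (74/7)³ = 405224/343 reaches it, so n = 3.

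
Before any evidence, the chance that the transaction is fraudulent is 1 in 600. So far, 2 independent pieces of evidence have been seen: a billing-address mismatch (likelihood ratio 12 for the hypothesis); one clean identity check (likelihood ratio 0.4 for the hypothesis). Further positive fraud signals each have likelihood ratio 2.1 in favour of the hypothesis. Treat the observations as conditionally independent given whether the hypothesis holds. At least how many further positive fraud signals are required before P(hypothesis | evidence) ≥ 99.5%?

14

Prior odds = (1/600)/(599/600) = 1/599.
Combined Bayes factor of the evidence already in hand = 12 × 0.4 = 4.8.
Odds after that evidence = (1/599) × 4.8 = 24/2995.
Target odds = 0.995/0.005 = 199.
Need 2.1ⁿ ≥ 199 ÷ (24/2995) = 596005/24.
2.1¹³ ≈15447.2 falls short of 596005/24 but 2.1¹⁴ ≈32439.2 reaches it, so n = 14.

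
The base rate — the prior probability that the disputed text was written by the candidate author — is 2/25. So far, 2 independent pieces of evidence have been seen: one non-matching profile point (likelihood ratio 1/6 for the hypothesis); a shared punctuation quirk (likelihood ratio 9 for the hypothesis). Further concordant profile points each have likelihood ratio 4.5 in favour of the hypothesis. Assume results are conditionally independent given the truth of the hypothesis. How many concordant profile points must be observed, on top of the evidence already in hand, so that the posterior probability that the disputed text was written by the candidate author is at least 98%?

Prior odds = 0.08/0.92 = 2/23.
Combined Bayes factor of the evidence already in hand = (1/6) × 9 = 1.5.
Odds after that evidence = (2/23) × 1.5 = 3/23.
Target odds = 0.98/0.02 = 49.
Need 4.5ⁿ ≥ 49 ÷ (3/23) = 1127/3.
4.5³ = 91.125 falls short of 1127/3 but 4.5⁴ = 410.0625 reaches it, so n = 4.

4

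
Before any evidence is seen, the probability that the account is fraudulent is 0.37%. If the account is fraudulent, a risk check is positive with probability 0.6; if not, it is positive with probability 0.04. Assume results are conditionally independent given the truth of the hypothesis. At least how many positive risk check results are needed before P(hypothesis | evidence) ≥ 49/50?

4

Prior odds: 0.0037 ÷ 0.9963 = 37/9963.
Likelihood ratio of a positive = 0.6/0.04 = 15.
Target odds: 0.98 ÷ 0.02 = 49.
Require 15ⁿ ≥ 49 ÷ (37/9963) = 488187/37.
15³ = 3375 falls short of 488187/37 but 15⁴ = 50625 reaches it, so n = 4.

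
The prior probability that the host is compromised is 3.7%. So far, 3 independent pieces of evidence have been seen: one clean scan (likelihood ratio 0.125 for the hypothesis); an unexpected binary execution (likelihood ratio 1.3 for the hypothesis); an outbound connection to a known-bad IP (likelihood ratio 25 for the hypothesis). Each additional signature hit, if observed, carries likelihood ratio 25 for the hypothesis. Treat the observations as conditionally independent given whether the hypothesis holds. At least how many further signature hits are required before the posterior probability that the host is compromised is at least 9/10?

2

Prior odds = 0.037/0.963 = 37/963.
Combined Bayes factor of the evidence already in hand = 0.125 × 1.3 × 25 = 4.0625.
Odds after that evidence = (37/963) × 4.0625 = 2405/15408.
Target odds = 0.9/0.1 = 9.
Need 25ⁿ ≥ 9 ÷ (2405/15408) = 138672/2405.
25¹ = 25 falls short of 138672/2405 but 25² = 625 reaches it, so n = 2.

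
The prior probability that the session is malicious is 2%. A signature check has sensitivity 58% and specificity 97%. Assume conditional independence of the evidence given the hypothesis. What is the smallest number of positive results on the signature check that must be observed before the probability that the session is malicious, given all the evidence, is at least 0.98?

Prior odds: 0.02 ÷ 0.98 = 1/49.
False-positive rate = 1 − 0.97 = 0.03; likelihood ratio of a positive = 0.58/0.03 = 58/3.
Target posterior odds = 0.98/0.02 = 49.
Need (1/49) × (58/3)ⁿ ≥ 49, i.e. (58/3)ⁿ ≥ 2401.
(58/3)² = 3364/9 falls short of 2401 but (58/3)³ = 195112/27 reaches it, so n = 3.

3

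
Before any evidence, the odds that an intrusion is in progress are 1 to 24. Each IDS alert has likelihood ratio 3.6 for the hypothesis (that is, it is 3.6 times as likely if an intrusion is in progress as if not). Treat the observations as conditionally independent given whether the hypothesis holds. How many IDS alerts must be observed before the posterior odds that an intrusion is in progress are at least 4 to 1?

4

Prior odds = 1/24.
Likelihood ratio per IDS alert = 3.6.
Target odds = 4.
Require 3.6ⁿ ≥ 4 ÷ (1/24) = 96.
3.6³ = 46.656 falls short of 96 but 3.6⁴ = 167.9616 reaches it, so n = 4.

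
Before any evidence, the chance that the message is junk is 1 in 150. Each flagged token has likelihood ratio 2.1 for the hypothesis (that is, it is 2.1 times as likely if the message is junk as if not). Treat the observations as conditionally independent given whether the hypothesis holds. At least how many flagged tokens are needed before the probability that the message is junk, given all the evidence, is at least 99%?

Prior odds = (1/150)/(149/150) = 1/149.
Likelihood ratio per flagged token = 2.1.
Target odds: 0.99 ÷ 0.01 = 99.
Need (1/149) × 2.1ⁿ ≥ 99, i.e. 2.1ⁿ ≥ 14751.
2.1¹² ≈7355.83 falls short of 14751 but 2.1¹³ ≈15447.2 reaches it, so n = 13.

13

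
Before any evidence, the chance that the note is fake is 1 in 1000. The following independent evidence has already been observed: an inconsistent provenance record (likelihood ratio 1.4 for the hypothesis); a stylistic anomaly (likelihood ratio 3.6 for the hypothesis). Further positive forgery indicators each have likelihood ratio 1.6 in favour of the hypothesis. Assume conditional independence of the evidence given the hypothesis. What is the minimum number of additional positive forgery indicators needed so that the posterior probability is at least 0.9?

16

Prior odds = 0.001/0.999 = 1/999.
Combined Bayes factor of the evidence already in hand = 1.4 × 3.6 = 5.04.
Odds after that evidence = (1/999) × 5.04 = 14/2775.
Target odds = 0.9/0.1 = 9.
Need 1.6ⁿ ≥ 9 ÷ (14/2775) = 24975/14.
1.6¹⁵ ≈1152.92 falls short of 24975/14 but 1.6¹⁶ ≈1844.67 reaches it, so n = 16.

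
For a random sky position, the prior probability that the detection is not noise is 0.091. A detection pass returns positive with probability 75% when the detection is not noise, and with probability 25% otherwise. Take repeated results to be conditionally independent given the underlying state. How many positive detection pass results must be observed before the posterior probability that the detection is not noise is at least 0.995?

7

Prior odds: 0.091 ÷ 0.909 = 91/909.
Likelihood ratio of a positive result = 0.75/0.25 = 3.
Target odds: 0.995 ÷ 0.005 = 199.
Need (91/909) × 3ⁿ ≥ 199, i.e. 3ⁿ ≥ 180891/91.
3⁶ = 729 falls short of 180891/91 but 3⁷ = 2187 reaches it, so n = 7.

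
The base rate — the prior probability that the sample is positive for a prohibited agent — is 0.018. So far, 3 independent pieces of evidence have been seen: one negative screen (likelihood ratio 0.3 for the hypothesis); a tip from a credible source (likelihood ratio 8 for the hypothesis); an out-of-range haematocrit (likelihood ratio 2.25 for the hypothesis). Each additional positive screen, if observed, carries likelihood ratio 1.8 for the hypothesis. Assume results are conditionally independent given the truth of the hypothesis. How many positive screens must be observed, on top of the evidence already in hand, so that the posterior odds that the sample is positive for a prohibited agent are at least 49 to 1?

11

Prior odds = 0.018/0.982 = 9/491.
Combined Bayes factor of the evidence already in hand = 0.3 × 8 × 2.25 = 5.4.
Odds after that evidence = (9/491) × 5.4 = 243/2455.
Target odds = 49.
Need 1.8ⁿ ≥ 49 ÷ (243/2455) = 120295/243.
1.8¹⁰ ≈357.047 falls short of 120295/243 but 1.8¹¹ ≈642.684 reaches it, so n = 11.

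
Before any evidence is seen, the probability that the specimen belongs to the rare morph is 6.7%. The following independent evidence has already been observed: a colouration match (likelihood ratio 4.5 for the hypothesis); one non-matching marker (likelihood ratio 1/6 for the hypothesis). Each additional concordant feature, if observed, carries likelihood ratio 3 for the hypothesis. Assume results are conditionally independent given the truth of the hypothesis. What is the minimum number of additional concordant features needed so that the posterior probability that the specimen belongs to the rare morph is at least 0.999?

Prior odds = 0.067/0.933 = 67/933.
Combined Bayes factor of the evidence already in hand = 4.5 × (1/6) = 0.75.
Odds after that evidence = (67/933) × 0.75 = 67/1244.
Target odds = 0.999/0.001 = 999.
Need 3ⁿ ≥ 999 ÷ (67/1244) = 1242756/67.
3⁸ = 6561 falls short of 1242756/67 but 3⁹ = 19683 reaches it, so n = 9.

9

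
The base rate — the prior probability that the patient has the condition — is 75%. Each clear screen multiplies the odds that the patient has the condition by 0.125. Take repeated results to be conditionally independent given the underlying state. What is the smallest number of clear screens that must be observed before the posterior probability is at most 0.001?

4

Prior odds: 0.75 ÷ 0.25 = 3.
Likelihood ratio per clear screen = 0.125.
Target odds: 0.001 ÷ 0.999 = 1/999.
Need 3 × 0.125ⁿ ≤ 1/999, i.e. 0.125ⁿ ≤ 1/2997.
0.125³ = 0.001953125 is still above 1/2997 but 0.125⁴ = 1/4096 is at or below it, so n = 4.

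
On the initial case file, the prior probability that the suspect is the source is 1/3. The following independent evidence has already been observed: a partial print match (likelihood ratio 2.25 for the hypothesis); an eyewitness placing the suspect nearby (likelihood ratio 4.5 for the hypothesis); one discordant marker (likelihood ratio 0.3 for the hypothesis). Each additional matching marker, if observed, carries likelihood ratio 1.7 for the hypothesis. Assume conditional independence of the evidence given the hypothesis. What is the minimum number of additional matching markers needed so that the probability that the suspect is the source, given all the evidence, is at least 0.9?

Prior odds = (1/3)/(2/3) = 0.5.
Combined Bayes factor of the evidence already in hand = 2.25 × 4.5 × 0.3 = 3.0375.
Odds after that evidence = 0.5 × 3.0375 = 1.51875.
Target odds = 0.9/0.1 = 9.
Need 1.7ⁿ ≥ 9 ÷ 1.51875 = 160/27.
1.7³ = 4.913 falls short of 160/27 but 1.7⁴ = 8.3521 reaches it, so n = 4.

4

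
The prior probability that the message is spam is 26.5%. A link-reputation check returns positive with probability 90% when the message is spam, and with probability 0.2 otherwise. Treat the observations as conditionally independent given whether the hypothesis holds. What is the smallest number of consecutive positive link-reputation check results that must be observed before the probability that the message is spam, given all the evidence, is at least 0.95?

Prior odds = 0.265/0.735 = 53/147.
Likelihood ratio of a positive result = 0.9/0.2 = 4.5.
Target odds: 0.95 ÷ 0.05 = 19.
Require 4.5ⁿ ≥ 19 ÷ (53/147) = 2793/53.
4.5² = 20.25 falls short of 2793/53 but 4.5³ = 91.125 reaches it, so n = 3.

3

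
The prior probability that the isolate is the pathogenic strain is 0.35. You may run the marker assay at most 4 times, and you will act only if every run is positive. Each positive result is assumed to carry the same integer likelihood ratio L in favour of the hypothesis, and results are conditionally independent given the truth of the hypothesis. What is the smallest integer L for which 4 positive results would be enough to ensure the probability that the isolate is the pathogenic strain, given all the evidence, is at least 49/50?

4

Prior odds = 0.35/0.65 = 7/13.
Target odds = 0.98/0.02 = 49.
Need L⁴ ≥ 49 ÷ (7/13) = 91.
3⁴ = 81 < 91 ≤ 256 = 4⁴, so L = 4.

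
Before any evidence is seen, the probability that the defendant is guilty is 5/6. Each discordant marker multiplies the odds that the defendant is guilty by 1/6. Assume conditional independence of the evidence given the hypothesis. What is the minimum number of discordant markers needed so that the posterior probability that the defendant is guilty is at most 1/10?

3

Prior odds = (5/6)/(1/6) = 5.
Likelihood ratio per discordant marker = 1/6.
Target posterior odds = 0.1/0.9 = 1/9.
Need 5 × (1/6)ⁿ ≤ 1/9, i.e. (1/6)ⁿ ≤ 1/45.
(1/6)² = 1/36 is still above 1/45 but (1/6)³ = 1/216 is at or below it, so n = 3.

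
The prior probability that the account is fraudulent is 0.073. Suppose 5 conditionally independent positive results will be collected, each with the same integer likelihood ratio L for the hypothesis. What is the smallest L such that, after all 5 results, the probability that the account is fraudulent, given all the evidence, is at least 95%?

3

Prior odds = 0.073/0.927 = 73/927.
Target odds = 0.95/0.05 = 19.
Need L⁵ ≥ 19 ÷ (73/927) = 17613/73.
2⁵ = 32 < 17613/73 ≤ 243 = 3⁵, so L = 3.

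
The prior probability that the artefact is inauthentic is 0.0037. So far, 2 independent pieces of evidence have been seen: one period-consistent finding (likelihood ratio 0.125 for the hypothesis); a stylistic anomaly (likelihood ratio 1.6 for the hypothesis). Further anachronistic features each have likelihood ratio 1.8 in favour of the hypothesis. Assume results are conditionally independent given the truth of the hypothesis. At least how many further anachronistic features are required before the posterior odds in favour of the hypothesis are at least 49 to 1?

19

Prior odds = 0.0037/0.9963 = 37/9963.
Combined Bayes factor of the evidence already in hand = 0.125 × 1.6 = 0.2.
Odds after that evidence = (37/9963) × 0.2 = 37/49815.
Target odds = 49.
Need 1.8ⁿ ≥ 49 ÷ (37/49815) = 2440935/37.
1.8¹⁸ ≈39346.4 falls short of 2440935/37 but 1.8¹⁹ ≈70823.5 reaches it, so n = 19.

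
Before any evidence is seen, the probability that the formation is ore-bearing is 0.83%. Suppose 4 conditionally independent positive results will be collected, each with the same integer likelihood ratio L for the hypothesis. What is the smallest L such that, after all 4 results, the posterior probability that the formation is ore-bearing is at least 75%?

5

Prior odds = 0.0083/0.9917 = 83/9917.
Target odds = 0.75/0.25 = 3.
Need L⁴ ≥ 3 ÷ (83/9917) = 29751/83.
4⁴ = 256 < 29751/83 ≤ 625 = 5⁴, so L = 5.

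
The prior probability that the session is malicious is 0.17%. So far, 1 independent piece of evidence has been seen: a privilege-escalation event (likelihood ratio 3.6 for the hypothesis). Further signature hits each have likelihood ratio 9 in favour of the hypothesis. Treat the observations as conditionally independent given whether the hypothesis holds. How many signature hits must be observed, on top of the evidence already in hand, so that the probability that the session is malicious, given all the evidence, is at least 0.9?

4

Prior odds = 0.0017/0.9983 = 17/9983.
Bayes factor of the evidence already in hand = 3.6.
Odds after that evidence = (17/9983) × 3.6 = 306/49915.
Target odds = 0.9/0.1 = 9.
Need 9ⁿ ≥ 9 ÷ (306/49915) = 49915/34.
9³ = 729 falls short of 49915/34 but 9⁴ = 6561 reaches it, so n = 4.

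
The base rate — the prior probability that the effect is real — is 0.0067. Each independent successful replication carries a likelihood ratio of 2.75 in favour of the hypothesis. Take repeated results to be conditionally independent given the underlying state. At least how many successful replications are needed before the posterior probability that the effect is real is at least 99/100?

Prior odds = 0.0067/0.9933 = 67/9933.
Likelihood ratio per successful replication = 2.75.
Target odds: 0.99 ÷ 0.01 = 99.
Need (67/9933) × 2.75ⁿ ≥ 99, i.e. 2.75ⁿ ≥ 983367/67.
2.75⁹ ≈8994.86 falls short of 983367/67 but 2.75¹⁰ ≈24735.9 reaches it, so n = 10.

10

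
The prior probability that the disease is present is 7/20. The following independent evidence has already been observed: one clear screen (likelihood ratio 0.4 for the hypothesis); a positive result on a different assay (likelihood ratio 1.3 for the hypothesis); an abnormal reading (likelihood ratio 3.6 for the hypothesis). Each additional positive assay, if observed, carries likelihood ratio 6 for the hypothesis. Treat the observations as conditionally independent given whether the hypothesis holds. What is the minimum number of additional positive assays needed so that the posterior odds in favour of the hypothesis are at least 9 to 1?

2

Prior odds = 0.35/0.65 = 7/13.
Combined Bayes factor of the evidence already in hand = 0.4 × 1.3 × 3.6 = 1.872.
Odds after that evidence = (7/13) × 1.872 = 1.008.
Target odds = 9.
Need 6ⁿ ≥ 9 ÷ 1.008 = 125/14.
6¹ = 6 falls short of 125/14 but 6² = 36 reaches it, so n = 2.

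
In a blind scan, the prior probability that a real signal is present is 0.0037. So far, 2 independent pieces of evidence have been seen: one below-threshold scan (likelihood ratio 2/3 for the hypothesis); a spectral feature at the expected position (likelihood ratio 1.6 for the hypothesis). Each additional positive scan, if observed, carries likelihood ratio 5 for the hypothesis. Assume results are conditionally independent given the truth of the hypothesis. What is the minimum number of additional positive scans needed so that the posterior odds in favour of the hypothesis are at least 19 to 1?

Prior odds = 0.0037/0.9963 = 37/9963.
Combined Bayes factor of the evidence already in hand = (2/3) × 1.6 = 16/15.
Odds after that evidence = (37/9963) × 16/15 = 592/149445.
Target odds = 19.
Need 5ⁿ ≥ 19 ÷ (592/149445) = 2839455/592.
5⁵ = 3125 falls short of 2839455/592 but 5⁶ = 15625 reaches it, so n = 6.

6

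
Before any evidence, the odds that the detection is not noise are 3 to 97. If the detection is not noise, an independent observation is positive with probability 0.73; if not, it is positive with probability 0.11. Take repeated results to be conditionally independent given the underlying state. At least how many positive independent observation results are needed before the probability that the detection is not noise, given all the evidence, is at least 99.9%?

Prior odds = 3/97.
Likelihood ratio of a positive = 0.73/0.11 = 73/11.
Target odds: 0.999 ÷ 0.001 = 999.
Need (3/97) × (73/11)ⁿ ≥ 999, i.e. (73/11)ⁿ ≥ 32301.
(73/11)⁵ ≈12872.1 falls short of 32301 but (73/11)⁶ ≈85424.2 reaches it, so n = 6.

6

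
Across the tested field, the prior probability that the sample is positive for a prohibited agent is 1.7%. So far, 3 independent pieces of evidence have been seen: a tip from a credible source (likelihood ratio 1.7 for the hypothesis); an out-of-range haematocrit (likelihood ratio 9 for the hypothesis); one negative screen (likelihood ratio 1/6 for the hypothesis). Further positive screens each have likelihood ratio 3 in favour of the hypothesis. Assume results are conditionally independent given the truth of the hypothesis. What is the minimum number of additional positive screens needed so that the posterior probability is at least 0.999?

Prior odds = 0.017/0.983 = 17/983.
Combined Bayes factor of the evidence already in hand = 1.7 × 9 × (1/6) = 2.55.
Odds after that evidence = (17/983) × 2.55 = 867/19660.
Target odds = 0.999/0.001 = 999.
Need 3ⁿ ≥ 999 ÷ (867/19660) = 6546780/289.
3⁹ = 19683 falls short of 6546780/289 but 3¹⁰ = 59049 reaches it, so n = 10.

10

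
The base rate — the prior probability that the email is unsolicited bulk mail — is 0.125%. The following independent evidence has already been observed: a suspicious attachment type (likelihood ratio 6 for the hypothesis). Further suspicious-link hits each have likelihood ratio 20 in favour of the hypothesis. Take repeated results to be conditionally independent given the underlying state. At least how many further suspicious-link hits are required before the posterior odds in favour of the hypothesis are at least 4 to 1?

Prior odds = 0.00125/0.99875 = 1/799.
Bayes factor of the evidence already in hand = 6.
Odds after that evidence = (1/799) × 6 = 6/799.
Target odds = 4.
Need 20ⁿ ≥ 4 ÷ (6/799) = 1598/3.
20² = 400 falls short of 1598/3 but 20³ = 8000 reaches it, so n = 3.

3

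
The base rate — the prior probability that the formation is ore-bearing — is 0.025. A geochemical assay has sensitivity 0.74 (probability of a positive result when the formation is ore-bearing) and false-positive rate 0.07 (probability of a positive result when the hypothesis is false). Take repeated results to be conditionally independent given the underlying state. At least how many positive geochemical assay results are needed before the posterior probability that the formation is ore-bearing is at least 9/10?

Prior odds = 0.025/0.975 = 1/39.
Likelihood ratio of a positive result = 0.74/0.07 = 74/7.
Target posterior odds = 0.9/0.1 = 9.
Require (74/7)ⁿ ≥ 9 ÷ (1/39) = 351.
(74/7)² = 5476/49 falls short of 351 but (74/7)³ = 405224/343 reaches it, so n = 3.

3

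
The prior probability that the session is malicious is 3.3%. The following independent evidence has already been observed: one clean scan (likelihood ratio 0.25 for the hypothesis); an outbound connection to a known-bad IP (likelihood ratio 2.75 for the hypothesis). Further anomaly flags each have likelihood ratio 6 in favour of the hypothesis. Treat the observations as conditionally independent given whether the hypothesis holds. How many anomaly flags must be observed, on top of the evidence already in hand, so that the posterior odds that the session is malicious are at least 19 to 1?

Prior odds = 0.033/0.967 = 33/967.
Combined Bayes factor of the evidence already in hand = 0.25 × 2.75 = 0.6875.
Odds after that evidence = (33/967) × 0.6875 = 363/15472.
Target odds = 19.
Need 6ⁿ ≥ 19 ÷ (363/15472) = 293968/363.
6³ = 216 falls short of 293968/363 but 6⁴ = 1296 reaches it, so n = 4.

4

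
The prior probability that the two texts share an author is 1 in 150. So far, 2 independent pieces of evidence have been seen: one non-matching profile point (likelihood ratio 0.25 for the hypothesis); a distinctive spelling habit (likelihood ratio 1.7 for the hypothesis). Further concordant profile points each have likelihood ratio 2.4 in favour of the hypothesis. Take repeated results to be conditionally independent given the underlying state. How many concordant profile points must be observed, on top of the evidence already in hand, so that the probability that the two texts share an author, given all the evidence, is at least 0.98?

Prior odds = (1/150)/(149/150) = 1/149.
Combined Bayes factor of the evidence already in hand = 0.25 × 1.7 = 0.425.
Odds after that evidence = (1/149) × 0.425 = 17/5960.
Target odds = 0.98/0.02 = 49.
Need 2.4ⁿ ≥ 49 ÷ (17/5960) = 292040/17.
2.4¹¹ ≈15216.8 falls short of 292040/17 but 2.4¹² ≈36520.3 reaches it, so n = 12.

12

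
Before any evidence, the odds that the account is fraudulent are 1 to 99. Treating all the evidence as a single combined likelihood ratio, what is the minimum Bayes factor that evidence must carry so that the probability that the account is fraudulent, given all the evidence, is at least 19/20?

Prior odds = 1/99.
Target odds = 0.95/0.05 = 19.
Required Bayes factor = 19 ÷ (1/99) = 1881.

1881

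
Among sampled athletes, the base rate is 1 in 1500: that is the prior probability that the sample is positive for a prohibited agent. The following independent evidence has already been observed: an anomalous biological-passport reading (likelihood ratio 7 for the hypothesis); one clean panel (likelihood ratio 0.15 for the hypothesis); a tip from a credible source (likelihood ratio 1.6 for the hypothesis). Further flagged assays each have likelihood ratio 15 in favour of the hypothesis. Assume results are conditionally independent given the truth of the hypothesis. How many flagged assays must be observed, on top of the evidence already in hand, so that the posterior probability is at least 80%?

Prior odds = (1/1500)/(1499/1500) = 1/1499.
Combined Bayes factor of the evidence already in hand = 7 × 0.15 × 1.6 = 1.68.
Odds after that evidence = (1/1499) × 1.68 = 42/37475.
Target odds = 0.8/0.2 = 4.
Need 15ⁿ ≥ 4 ÷ (42/37475) = 74950/21.
15³ = 3375 falls short of 74950/21 but 15⁴ = 50625 reaches it, so n = 4.

4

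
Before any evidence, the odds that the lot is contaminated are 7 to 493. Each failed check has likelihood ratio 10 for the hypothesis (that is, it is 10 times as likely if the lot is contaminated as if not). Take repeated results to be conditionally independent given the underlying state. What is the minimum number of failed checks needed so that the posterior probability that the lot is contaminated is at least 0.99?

4

Prior odds = 7/493.
Likelihood ratio per failed check = 10.
Target odds: 0.99 ÷ 0.01 = 99.
Require 10ⁿ ≥ 99 ÷ (7/493) = 48807/7.
10³ = 1000 falls short of 48807/7 but 10⁴ = 10000 reaches it, so n = 4.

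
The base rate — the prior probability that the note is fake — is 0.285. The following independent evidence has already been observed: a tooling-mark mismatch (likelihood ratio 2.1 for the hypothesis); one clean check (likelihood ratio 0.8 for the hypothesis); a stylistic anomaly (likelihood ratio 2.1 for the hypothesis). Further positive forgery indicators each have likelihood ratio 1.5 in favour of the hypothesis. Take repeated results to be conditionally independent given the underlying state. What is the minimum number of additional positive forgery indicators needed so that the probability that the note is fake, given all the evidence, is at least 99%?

11

Prior odds = 0.285/0.715 = 57/143.
Combined Bayes factor of the evidence already in hand = 2.1 × 0.8 × 2.1 = 3.528.
Odds after that evidence = (57/143) × 3.528 = 25137/17875.
Target odds = 0.99/0.01 = 99.
Need 1.5ⁿ ≥ 99 ÷ (25137/17875) = 196625/2793.
1.5¹⁰ = 59049/1024 falls short of 196625/2793 but 1.5¹¹ = 177147/2048 reaches it, so n = 11.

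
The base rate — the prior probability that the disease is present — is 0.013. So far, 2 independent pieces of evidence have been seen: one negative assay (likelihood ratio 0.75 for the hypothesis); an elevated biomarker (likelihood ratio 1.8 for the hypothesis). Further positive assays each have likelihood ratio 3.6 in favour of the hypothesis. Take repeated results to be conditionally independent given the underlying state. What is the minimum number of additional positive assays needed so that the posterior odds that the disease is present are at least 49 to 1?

Prior odds = 0.013/0.987 = 13/987.
Combined Bayes factor of the evidence already in hand = 0.75 × 1.8 = 1.35.
Odds after that evidence = (13/987) × 1.35 = 117/6580.
Target odds = 49.
Need 3.6ⁿ ≥ 49 ÷ (117/6580) = 322420/117.
3.6⁶ = 34012224/15625 falls short of 322420/117 but 3.6⁷ = 612220032/78125 reaches it, so n = 7.

7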